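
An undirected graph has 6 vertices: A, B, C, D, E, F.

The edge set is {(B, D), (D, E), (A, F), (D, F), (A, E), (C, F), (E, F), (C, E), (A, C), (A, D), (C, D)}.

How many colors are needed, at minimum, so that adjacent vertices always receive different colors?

A, C, D, E, F form a clique, so at least 5 colors are needed.
A valid assignment using 5 colors: A=2, B=2, C=5, D=1, E=4, F=3. Each edge has distinct colors on its endpoints.

5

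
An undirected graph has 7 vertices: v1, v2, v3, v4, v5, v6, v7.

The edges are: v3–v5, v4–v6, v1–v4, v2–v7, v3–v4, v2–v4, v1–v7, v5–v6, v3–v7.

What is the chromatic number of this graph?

v1 and v7 are adjacent, so at least 2 colors are needed.
2 colors suffice: color 1 → {v4, v5, v7}; color 2 → {v1, v2, v3, v6}. Each edge has distinct colors on its endpoints.

2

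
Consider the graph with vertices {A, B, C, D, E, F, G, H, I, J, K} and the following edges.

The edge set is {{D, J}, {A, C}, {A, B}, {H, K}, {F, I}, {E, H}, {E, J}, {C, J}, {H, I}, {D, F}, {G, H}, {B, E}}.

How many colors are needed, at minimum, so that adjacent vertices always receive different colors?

3

The cycle A-C-J-E-B-A has odd length 5, so it cannot be 2-colored; at least 3 colors are needed.
3 colors suffice: color red → {A, F, H, J}; color blue → {C, D, E, G, I, K}; color green → {B}. Every edge joins two different colors.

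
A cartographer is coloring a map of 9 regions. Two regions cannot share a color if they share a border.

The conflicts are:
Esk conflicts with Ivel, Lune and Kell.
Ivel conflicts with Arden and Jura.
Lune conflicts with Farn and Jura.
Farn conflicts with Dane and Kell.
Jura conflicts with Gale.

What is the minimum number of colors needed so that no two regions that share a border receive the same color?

Lune and Farn conflict, so at least 2 colors are needed.
A valid assignment using 2 colors: Esk=1, Ivel=2, Lune=2, Arden=1, Farn=1, Dane=2, Jura=1, Gale=2, Kell=2. No two conflicting regions share a color.

2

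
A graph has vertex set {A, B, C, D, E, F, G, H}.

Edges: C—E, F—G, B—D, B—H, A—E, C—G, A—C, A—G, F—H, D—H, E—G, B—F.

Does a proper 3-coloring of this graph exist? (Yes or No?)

A, C, E, G are mutually adjacent (a clique of size 4), so at least 4 colors are needed.
So 3 colors are not enough.

No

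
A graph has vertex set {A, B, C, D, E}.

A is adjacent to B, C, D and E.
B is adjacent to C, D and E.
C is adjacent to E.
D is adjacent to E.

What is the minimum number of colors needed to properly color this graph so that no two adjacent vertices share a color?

A, B, C, E are mutually adjacent (a clique of size 4), so at least 4 colors are needed.
4 colors suffice: color red → {B}; color blue → {A}; color green → {E}; color yellow → {C, D}. Every edge joins two different colors.

4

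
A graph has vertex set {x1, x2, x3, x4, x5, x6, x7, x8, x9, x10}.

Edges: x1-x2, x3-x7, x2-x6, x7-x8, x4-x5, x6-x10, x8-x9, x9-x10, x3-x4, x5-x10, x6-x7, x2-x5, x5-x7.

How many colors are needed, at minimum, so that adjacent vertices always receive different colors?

The cycle x9-x10-x5-x7-x8-x9 has odd length 5, so it cannot be 2-colored; at least 3 colors are needed.
3 colors suffice: x1=1, x2=2, x3=1, x4=2, x5=1, x6=1, x7=2, x8=1, x9=3, x10=2. Each edge has distinct colors on its endpoints.

3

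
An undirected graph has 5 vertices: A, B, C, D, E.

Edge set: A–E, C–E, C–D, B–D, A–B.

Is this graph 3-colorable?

Yes

The chromatic number is 3. The cycle A-E-C-D-B-A has odd length 5, so it cannot be 2-colored; at least 3 colors are needed.
3 colors suffice: color red → {A, C}; color blue → {B, E}; color green → {D}.
That is already a proper 3-coloring.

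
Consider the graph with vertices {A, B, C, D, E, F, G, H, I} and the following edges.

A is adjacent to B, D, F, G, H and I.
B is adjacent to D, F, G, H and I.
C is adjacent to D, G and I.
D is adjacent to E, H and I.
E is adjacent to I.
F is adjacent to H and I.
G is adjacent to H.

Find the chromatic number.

A, B, D, H are pairwise adjacent (a clique of size 4), so at least 4 colors are needed.
4 colors suffice: color 1 → {D, F, G}; color 2 → {B, C, E}; color 3 → {A}; color 4 → {H, I}. No two adjacent vertices share a color.

4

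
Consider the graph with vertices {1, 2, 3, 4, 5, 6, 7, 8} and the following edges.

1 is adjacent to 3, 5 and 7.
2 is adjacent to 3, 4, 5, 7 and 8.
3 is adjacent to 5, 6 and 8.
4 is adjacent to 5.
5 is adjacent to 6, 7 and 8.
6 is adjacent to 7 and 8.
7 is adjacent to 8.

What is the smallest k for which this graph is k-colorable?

2, 5, 7, 8 are mutually adjacent (a clique of size 4), so at least 4 colors are needed.
4 colors suffice: color a → {5}; color b → {1, 2, 6}; color c → {3, 4, 7}; color d → {8}. Each edge has distinct colors on its endpoints.

4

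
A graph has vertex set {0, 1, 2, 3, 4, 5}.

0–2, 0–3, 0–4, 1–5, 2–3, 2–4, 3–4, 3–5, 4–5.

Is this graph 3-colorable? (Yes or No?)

No

0, 2, 3, 4 are mutually adjacent (a clique of size 4), so at least 4 colors are needed.
So 3 colors are not enough.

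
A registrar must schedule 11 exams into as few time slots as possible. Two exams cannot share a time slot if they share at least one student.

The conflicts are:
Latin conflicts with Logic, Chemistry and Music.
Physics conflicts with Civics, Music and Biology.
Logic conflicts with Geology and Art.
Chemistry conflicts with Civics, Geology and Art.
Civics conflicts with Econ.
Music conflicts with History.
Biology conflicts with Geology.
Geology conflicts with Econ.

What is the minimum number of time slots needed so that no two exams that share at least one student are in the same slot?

The cycle Civics-Physics-Music-Latin-Chemistry-Civics has odd length 5, so it cannot be 2-colored; at least 3 time slots are needed.
3 time slots suffice: Latin=3, Physics=2, Logic=2, Chemistry=2, Civics=1, Music=1, Biology=3, Geology=1, Art=1, History=2, Econ=2. Every pair that conflicts lands in different time slots.

3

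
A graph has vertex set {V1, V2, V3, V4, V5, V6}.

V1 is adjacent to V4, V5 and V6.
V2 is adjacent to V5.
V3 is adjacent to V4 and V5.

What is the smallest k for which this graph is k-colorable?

2

V3 and V4 are adjacent, so at least 2 colors are needed.
One proper 2-coloring: V1=1, V2=1, V3=1, V4=2, V5=2, V6=2. Every edge joins two different colors.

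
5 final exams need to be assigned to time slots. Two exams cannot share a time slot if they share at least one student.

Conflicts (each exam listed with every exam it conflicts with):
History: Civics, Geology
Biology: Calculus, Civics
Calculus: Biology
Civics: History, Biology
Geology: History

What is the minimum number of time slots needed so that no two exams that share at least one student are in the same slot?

2

History and Geology conflict, so at least 2 time slots are needed.
2 time slots suffice: time slot 1 → {History, Biology}; time slot 2 → {Calculus, Civics, Geology}. Each listed conflict is separated.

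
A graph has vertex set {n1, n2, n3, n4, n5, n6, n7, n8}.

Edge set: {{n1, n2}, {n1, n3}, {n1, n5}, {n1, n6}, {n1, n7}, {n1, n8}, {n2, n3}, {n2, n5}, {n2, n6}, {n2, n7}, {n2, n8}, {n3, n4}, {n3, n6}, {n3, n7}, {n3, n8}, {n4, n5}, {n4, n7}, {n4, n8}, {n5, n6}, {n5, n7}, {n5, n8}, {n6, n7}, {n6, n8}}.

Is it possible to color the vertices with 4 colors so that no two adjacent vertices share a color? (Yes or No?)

n1, n2, n5, n6, n7 are mutually adjacent (a clique of size 5), so at least 5 colors are needed.
So 4 colors are not enough.

No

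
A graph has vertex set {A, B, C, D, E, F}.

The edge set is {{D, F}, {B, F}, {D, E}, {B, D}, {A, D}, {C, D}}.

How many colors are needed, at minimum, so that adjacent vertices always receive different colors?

3

B, D, F form a triangle, so at least 3 colors are needed.
3 colors suffice: color 1 → {D}; color 2 → {A, B, C, E}; color 3 → {F}. Every edge joins two different colors.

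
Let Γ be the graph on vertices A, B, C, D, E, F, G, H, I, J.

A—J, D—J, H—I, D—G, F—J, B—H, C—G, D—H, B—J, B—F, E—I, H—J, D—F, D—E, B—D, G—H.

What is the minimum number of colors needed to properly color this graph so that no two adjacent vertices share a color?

4

B, D, F, J are pairwise adjacent (a clique of size 4), so at least 4 colors are needed.
One proper 4-coloring: A=red, B=yellow, C=red, D=red, E=blue, F=green, G=blue, H=green, I=red, J=blue. No two adjacent vertices share a color.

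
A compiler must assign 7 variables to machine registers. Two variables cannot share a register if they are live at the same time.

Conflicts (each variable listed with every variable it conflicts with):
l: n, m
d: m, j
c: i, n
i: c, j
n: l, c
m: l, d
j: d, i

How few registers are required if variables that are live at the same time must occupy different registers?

3

The cycle m-d-j-i-c-n-l-m has odd length 7, so it cannot be 2-colored; at least 3 registers are needed.
3 registers suffice: register 1 → {l, d, i}; register 2 → {n, m, j}; register 3 → {c}. Every pair that conflicts lands in different registers.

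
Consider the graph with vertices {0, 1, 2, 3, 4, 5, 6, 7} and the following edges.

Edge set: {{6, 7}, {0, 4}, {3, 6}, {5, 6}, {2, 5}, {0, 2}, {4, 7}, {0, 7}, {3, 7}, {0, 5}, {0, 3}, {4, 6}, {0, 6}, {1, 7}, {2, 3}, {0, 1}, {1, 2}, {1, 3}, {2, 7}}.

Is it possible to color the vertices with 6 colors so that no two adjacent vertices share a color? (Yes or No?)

Yes

The chromatic number is 5. 0, 1, 2, 3, 7 form a clique, so at least 5 colors are needed.
5 colors suffice: color red → {0}; color blue → {5, 7}; color green → {2, 6}; color yellow → {3, 4}; color purple → {1}.
Since 6 ≥ 5, a proper 6-coloring certainly exists.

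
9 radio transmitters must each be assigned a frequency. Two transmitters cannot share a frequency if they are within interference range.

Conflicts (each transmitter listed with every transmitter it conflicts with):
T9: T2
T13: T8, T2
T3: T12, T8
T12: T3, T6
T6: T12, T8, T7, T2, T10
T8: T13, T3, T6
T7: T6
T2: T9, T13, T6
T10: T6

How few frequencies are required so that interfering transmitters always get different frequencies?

2

T6 and T10 conflict, so at least 2 frequencies are needed.
2 frequencies suffice: T9=1, T13=1, T3=1, T12=2, T6=1, T8=2, T7=2, T2=2, T10=2. Every pair that conflicts lands in different frequencies.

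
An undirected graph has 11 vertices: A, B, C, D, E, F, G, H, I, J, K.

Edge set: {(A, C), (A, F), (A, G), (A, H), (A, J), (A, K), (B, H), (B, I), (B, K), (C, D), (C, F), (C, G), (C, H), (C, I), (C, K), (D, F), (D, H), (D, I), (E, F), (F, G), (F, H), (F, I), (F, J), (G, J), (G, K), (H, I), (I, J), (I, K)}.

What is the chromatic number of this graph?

5

C, D, F, H, I are mutually adjacent (a clique of size 5), so at least 5 colors are needed.
A valid assignment using 5 colors: A=green, B=blue, C=blue, D=purple, E=blue, F=red, G=yellow, H=yellow, I=green, J=blue, K=red. Each edge has distinct colors on its endpoints.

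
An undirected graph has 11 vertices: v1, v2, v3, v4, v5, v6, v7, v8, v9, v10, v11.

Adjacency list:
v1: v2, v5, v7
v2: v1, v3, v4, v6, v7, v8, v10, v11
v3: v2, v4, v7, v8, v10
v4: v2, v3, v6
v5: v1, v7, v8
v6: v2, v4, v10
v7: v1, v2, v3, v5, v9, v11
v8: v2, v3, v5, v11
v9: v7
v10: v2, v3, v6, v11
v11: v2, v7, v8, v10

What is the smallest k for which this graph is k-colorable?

v1, v2, v7 are pairwise adjacent, so at least 3 colors are needed.
A valid assignment using 3 colors: v1=3, v2=1, v3=3, v4=2, v5=1, v6=3, v7=2, v8=2, v9=1, v10=2, v11=3. Each edge has distinct colors on its endpoints.

3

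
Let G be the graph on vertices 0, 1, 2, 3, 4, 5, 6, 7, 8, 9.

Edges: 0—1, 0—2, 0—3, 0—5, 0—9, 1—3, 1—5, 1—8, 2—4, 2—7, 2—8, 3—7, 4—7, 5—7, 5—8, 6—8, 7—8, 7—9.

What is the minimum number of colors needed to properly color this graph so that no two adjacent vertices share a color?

3

0, 1, 3 are pairwise adjacent, so at least 3 colors are needed.
3 colors suffice: color red → {1, 6, 7}; color blue → {0, 4, 8}; color green → {2, 3, 5, 9}. No two adjacent vertices share a color.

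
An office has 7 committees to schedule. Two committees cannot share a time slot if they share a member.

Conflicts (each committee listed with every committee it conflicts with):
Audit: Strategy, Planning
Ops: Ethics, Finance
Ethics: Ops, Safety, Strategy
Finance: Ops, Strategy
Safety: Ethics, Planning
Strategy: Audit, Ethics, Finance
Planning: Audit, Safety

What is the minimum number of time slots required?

The cycle Planning-Safety-Ethics-Strategy-Audit-Planning has odd length 5, so it cannot be 2-colored; at least 3 time slots are needed.
3 time slots suffice: time slot 1 → {Audit, Ethics, Finance}; time slot 2 → {Ops, Safety, Strategy}; time slot 3 → {Planning}. Each listed conflict is separated.

3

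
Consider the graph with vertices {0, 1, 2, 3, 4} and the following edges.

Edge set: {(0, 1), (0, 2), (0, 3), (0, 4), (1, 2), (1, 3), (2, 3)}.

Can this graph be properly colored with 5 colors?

The chromatic number is 4. 0, 1, 2, 3 are pairwise adjacent (a clique of size 4), so at least 4 colors are needed.
4 colors suffice: color red → {0}; color blue → {1, 4}; color green → {2}; color yellow → {3}.
Since 5 ≥ 4, a proper 5-coloring certainly exists.

Yes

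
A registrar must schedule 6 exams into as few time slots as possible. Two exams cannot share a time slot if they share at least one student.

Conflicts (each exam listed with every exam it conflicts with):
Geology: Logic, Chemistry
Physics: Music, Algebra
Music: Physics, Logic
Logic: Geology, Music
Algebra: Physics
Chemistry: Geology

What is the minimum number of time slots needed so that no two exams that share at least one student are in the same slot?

Geology and Logic conflict, so at least 2 time slots are needed.
2 time slots suffice: time slot 1 → {Physics, Logic, Chemistry}; time slot 2 → {Geology, Music, Algebra}. Each listed conflict is separated.

2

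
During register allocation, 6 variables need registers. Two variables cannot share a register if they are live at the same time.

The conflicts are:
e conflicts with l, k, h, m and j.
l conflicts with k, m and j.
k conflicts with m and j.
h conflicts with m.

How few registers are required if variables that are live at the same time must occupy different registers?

4

e, l, k, j pairwise conflict, so at least 4 registers are needed.
4 registers suffice: register 1 → {e}; register 2 → {l, h}; register 3 → {m, j}; register 4 → {k}. No two conflicting variables share a register.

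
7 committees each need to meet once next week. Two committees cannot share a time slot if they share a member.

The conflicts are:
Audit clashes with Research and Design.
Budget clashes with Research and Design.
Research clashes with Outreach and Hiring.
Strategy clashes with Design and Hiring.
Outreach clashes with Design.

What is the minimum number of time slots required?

3

The cycle Design-Strategy-Hiring-Research-Budget-Design has odd length 5, so it cannot be 2-colored; at least 3 time slots are needed.
3 time slots suffice: time slot 1 → {Research, Design}; time slot 2 → {Audit, Budget, Outreach, Hiring}; time slot 3 → {Strategy}. Every pair that conflicts lands in different time slots.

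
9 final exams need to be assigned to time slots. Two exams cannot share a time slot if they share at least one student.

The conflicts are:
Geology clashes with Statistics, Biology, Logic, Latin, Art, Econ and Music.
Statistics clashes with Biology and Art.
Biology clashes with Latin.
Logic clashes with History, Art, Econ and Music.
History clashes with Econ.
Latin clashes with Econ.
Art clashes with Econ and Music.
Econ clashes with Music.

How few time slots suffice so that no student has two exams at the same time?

5

Geology, Logic, Art, Econ, Music pairwise conflict, so at least 5 time slots are needed.
A valid assignment using 5 time slots: Geology=1, Statistics=2, Biology=4, Logic=3, History=1, Latin=3, Art=4, Econ=2, Music=5. Each listed conflict is separated.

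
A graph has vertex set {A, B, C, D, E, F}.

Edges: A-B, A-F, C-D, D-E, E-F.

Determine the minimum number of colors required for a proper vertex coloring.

2

E and F are adjacent, so at least 2 colors are needed.
2 colors suffice: color red → {B, D, F}; color blue → {A, C, E}. Every edge joins two different colors.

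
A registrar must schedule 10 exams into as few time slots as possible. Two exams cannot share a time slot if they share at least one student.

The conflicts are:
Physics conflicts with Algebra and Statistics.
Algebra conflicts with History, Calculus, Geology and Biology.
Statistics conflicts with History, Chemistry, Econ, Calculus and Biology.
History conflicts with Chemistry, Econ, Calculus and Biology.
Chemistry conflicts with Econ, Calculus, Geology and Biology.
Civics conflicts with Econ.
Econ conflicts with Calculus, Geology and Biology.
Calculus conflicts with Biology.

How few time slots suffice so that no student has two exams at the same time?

Statistics, History, Chemistry, Econ, Calculus, Biology are mutually in conflict, so at least 6 time slots are needed.
6 time slots suffice: time slot 1 → {Algebra, Econ}; time slot 2 → {Statistics, Civics, Geology}; time slot 3 → {Physics, Biology}; time slot 4 → {Chemistry}; time slot 5 → {History}; time slot 6 → {Calculus}. Every pair that conflicts lands in different time slots.

6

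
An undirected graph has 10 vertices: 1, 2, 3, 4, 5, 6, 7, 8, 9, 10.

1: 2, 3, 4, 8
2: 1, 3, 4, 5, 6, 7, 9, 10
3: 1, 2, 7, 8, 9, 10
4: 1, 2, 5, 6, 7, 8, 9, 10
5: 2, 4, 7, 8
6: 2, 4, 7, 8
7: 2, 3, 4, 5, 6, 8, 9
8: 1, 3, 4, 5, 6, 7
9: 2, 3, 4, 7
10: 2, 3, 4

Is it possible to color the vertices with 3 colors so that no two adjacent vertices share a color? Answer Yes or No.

2, 3, 7, 9 form a clique, so at least 4 colors are needed.
So 3 colors are not enough.

No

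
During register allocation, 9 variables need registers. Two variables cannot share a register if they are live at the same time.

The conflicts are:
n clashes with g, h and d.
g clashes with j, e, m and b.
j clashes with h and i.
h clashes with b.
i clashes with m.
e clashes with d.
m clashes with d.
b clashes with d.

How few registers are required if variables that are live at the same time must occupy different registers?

n and g conflict, so at least 2 registers are needed.
2 registers suffice: n=2, g=1, j=2, h=1, i=1, e=2, m=2, b=2, d=1. No two conflicting variables share a register.

2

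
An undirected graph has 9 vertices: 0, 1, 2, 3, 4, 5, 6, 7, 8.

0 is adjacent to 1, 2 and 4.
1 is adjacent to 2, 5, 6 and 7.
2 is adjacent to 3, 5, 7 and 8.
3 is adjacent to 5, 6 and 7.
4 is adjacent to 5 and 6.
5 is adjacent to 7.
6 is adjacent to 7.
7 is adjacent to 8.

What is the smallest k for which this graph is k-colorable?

1, 2, 5, 7 are pairwise adjacent (a clique of size 4), so at least 4 colors are needed.
A valid assignment using 4 colors: 0=a, 1=d, 2=b, 3=d, 4=d, 5=c, 6=b, 7=a, 8=c. No two adjacent vertices share a color.

4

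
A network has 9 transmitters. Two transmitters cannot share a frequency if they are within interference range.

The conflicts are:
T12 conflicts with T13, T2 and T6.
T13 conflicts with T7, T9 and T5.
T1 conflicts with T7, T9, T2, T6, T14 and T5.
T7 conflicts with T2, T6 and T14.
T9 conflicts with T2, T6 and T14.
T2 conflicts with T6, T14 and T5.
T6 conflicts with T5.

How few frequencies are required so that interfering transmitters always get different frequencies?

T1, T7, T2, T14 all conflict with each other, so at least 4 frequencies are needed.
4 frequencies suffice: frequency 1 → {T13, T2}; frequency 2 → {T6, T14}; frequency 3 → {T12, T1}; frequency 4 → {T7, T9, T5}. No two conflicting transmitters share a frequency.

4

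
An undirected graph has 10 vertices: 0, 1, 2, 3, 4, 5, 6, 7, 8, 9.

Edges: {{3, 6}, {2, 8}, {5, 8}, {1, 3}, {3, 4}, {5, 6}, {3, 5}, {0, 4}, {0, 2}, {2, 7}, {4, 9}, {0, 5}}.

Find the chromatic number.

3, 5, 6 form a triangle, so at least 3 colors are needed.
3 colors suffice: color a → {2, 3, 9}; color b → {1, 4, 5, 7}; color c → {0, 6, 8}. Each edge has distinct colors on its endpoints.

3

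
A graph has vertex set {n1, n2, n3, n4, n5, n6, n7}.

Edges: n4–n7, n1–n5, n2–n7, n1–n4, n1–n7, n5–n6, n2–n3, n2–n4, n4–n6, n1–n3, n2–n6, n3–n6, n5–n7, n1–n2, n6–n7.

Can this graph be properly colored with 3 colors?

n2, n4, n6, n7 are pairwise adjacent (a clique of size 4), so at least 4 colors are needed.
So 3 colors are not enough.

No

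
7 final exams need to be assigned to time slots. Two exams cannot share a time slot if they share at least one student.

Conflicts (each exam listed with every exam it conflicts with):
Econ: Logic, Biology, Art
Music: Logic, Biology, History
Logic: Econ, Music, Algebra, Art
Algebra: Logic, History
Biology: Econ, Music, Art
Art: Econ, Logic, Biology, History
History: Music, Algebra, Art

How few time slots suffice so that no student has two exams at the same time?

Econ, Logic, Art are mutually in conflict, so at least 3 time slots are needed.
A valid assignment using 3 time slots: Econ=3, Music=1, Logic=2, Algebra=1, Biology=2, Art=1, History=2. No two conflicting exams share a time slot.

3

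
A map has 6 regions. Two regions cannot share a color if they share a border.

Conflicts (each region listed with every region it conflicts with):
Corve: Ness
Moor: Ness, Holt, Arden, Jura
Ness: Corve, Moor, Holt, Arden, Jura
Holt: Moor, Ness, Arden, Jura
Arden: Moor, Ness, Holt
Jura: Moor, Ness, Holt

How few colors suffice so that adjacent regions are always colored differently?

Moor, Ness, Holt, Jura pairwise conflict, so at least 4 colors are needed.
4 colors suffice: Corve=2, Moor=2, Ness=1, Holt=3, Arden=4, Jura=4. No two conflicting regions share a color.

4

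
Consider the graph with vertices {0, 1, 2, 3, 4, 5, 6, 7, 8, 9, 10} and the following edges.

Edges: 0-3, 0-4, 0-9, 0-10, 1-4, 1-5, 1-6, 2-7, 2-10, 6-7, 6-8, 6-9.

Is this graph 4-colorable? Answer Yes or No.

The chromatic number is 3. The cycle 4-1-6-9-0-4 has odd length 5, so it cannot be 2-colored; at least 3 colors are needed.
3 colors suffice: color a → {0, 2, 5, 6}; color b → {1, 3, 7, 8, 9, 10}; color c → {4}.
Since 4 ≥ 3, a proper 4-coloring certainly exists.

Yes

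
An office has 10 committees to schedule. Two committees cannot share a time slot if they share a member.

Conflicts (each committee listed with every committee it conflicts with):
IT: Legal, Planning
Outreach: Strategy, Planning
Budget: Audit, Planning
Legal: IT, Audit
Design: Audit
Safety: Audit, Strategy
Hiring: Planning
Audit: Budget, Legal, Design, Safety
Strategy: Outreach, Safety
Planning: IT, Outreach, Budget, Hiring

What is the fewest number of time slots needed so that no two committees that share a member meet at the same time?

3

The cycle Legal-IT-Planning-Budget-Audit-Legal has odd length 5, so it cannot be 2-colored; at least 3 time slots are needed.
3 time slots suffice: time slot 1 → {Audit, Strategy, Planning}; time slot 2 → {IT, Outreach, Budget, Design, Safety, Hiring}; time slot 3 → {Legal}. Each listed conflict is separated.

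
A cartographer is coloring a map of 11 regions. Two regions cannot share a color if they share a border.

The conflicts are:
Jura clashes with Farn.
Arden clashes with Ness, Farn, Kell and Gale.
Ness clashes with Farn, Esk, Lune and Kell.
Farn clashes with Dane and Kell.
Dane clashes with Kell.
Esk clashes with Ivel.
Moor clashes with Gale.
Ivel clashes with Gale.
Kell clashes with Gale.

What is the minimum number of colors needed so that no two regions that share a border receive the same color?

Arden, Ness, Farn, Kell are mutually in conflict, so at least 4 colors are needed.
4 colors suffice: color 1 → {Farn, Esk, Lune, Gale}; color 2 → {Jura, Moor, Ivel, Kell}; color 3 → {Ness, Dane}; color 4 → {Arden}. No two conflicting regions share a color.

4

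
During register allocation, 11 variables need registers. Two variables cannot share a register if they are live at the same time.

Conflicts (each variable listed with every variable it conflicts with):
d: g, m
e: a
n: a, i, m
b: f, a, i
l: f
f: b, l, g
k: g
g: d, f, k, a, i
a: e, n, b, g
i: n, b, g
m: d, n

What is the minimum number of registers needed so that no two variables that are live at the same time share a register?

3

The cycle a-g-d-m-n-a has odd length 5, so it cannot be 2-colored; at least 3 registers are needed.
3 registers suffice: register 1 → {e, n, b, l, g}; register 2 → {d, f, k, a, i}; register 3 → {m}. No two conflicting variables share a register.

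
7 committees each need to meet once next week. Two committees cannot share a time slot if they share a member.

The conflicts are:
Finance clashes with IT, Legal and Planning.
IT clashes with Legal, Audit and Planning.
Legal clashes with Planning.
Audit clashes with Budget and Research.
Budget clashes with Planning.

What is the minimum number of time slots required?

4

Finance, IT, Legal, Planning are mutually in conflict, so at least 4 time slots are needed.
A valid assignment using 4 time slots: Finance=4, IT=1, Legal=3, Audit=2, Budget=1, Research=1, Planning=2. Every pair that conflicts lands in different time slots.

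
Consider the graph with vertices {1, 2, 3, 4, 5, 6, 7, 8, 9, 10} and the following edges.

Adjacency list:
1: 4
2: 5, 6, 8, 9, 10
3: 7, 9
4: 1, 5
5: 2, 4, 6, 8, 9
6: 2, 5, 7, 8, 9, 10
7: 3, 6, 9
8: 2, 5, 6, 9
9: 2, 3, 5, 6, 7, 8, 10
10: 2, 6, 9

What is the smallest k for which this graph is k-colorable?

5

2, 5, 6, 8, 9 form a clique, so at least 5 colors are needed.
5 colors suffice: color a → {4, 9}; color b → {1, 3, 6}; color c → {5, 7, 10}; color d → {2}; color e → {8}. No two adjacent vertices share a color.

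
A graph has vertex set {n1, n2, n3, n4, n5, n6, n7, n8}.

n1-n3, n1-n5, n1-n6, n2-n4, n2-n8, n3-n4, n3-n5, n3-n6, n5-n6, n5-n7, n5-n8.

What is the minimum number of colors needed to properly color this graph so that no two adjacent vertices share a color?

4

n1, n3, n5, n6 are pairwise adjacent (a clique of size 4), so at least 4 colors are needed.
4 colors suffice: color red → {n4, n5}; color blue → {n3, n7, n8}; color green → {n1, n2}; color yellow → {n6}. Every edge joins two different colors.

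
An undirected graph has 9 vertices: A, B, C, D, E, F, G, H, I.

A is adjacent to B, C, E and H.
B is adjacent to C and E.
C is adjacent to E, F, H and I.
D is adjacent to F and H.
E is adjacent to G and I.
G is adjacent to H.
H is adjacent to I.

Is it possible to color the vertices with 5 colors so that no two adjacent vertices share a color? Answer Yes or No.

The chromatic number is 4. A, B, C, E are pairwise adjacent (a clique of size 4), so at least 4 colors are needed.
4 colors suffice: color red → {C, D, G}; color blue → {E, F, H}; color green → {A, I}; color yellow → {B}.
Since 5 ≥ 4, a proper 5-coloring certainly exists.

Yes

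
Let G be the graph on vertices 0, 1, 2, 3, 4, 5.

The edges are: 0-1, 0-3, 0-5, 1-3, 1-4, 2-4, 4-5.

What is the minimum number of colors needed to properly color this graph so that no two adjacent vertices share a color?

3

0, 1, 3 form a triangle, so at least 3 colors are needed.
3 colors suffice: color a → {0, 4}; color b → {1, 2, 5}; color c → {3}. Every edge joins two different colors.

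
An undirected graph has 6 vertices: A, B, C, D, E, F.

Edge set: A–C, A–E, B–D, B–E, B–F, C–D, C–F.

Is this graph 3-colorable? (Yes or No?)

Yes

The chromatic number is 3. The cycle F-C-A-E-B-F has odd length 5, so it cannot be 2-colored; at least 3 colors are needed.
3 colors suffice: color 1 → {B, C}; color 2 → {A, D, F}; color 3 → {E}.
That is already a proper 3-coloring.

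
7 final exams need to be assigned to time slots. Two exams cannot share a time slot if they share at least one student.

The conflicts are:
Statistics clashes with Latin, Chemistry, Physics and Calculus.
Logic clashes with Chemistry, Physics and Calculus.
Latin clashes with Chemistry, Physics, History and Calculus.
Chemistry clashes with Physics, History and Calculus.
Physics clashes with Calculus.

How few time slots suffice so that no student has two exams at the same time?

Statistics, Latin, Chemistry, Physics, Calculus all conflict with each other, so at least 5 time slots are needed.
A valid assignment using 5 time slots: Statistics=5, Logic=2, Latin=2, Chemistry=1, Physics=3, History=3, Calculus=4. Each listed conflict is separated.

5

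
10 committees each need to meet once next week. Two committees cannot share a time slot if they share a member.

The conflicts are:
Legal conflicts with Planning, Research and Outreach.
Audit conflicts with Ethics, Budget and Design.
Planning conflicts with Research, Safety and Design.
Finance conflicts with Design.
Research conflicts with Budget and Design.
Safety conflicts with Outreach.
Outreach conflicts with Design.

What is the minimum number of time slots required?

3

Planning, Research, Design are mutually in conflict, so at least 3 time slots are needed.
Using 3 time slots: Legal=1, Audit=2, Planning=3, Ethics=1, Finance=2, Research=2, Safety=1, Outreach=2, Budget=1, Design=1. No two conflicting committees share a time slot.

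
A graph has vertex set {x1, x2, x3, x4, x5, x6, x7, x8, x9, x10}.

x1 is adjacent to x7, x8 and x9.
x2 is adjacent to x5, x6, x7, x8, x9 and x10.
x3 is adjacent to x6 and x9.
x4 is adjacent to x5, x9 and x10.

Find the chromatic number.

2

x3 and x6 are adjacent, so at least 2 colors are needed.
2 colors suffice: x1=red, x2=red, x3=red, x4=red, x5=blue, x6=blue, x7=blue, x8=blue, x9=blue, x10=blue. Each edge has distinct colors on its endpoints.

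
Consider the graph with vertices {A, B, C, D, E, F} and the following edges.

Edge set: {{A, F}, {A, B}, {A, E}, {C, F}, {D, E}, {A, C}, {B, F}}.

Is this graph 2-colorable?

No

A, C, F form a triangle, so at least 3 colors are needed.
So 2 colors are not enough.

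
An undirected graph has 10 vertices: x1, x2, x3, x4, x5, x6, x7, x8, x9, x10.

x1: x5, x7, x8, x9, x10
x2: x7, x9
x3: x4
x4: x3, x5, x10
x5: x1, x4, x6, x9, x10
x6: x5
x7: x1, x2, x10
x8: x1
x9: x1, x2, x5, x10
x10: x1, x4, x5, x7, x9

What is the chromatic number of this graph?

x1, x5, x9, x10 form a clique, so at least 4 colors are needed.
One proper 4-coloring: x1=R, x2=R, x3=B, x4=R, x5=B, x6=R, x7=B, x8=B, x9=Y, x10=G. Every edge joins two different colors.

4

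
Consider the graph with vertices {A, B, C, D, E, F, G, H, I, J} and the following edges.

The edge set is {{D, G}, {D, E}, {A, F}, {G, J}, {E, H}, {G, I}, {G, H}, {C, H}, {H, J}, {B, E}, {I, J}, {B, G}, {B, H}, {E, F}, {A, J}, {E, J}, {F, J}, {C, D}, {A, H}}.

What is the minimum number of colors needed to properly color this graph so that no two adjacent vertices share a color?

3

E, F, J are pairwise adjacent, so at least 3 colors are needed.
A valid assignment using 3 colors: A=3, B=1, C=3, D=1, E=3, F=2, G=3, H=2, I=2, J=1. Every edge joins two different colors.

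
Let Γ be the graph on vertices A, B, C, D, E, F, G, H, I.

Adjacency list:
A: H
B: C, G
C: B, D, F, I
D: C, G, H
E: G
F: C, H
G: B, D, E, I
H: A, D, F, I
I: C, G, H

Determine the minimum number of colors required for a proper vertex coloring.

H and I are adjacent, so at least 2 colors are needed.
A valid assignment using 2 colors: A=2, B=2, C=1, D=2, E=2, F=2, G=1, H=1, I=2. No two adjacent vertices share a color.

2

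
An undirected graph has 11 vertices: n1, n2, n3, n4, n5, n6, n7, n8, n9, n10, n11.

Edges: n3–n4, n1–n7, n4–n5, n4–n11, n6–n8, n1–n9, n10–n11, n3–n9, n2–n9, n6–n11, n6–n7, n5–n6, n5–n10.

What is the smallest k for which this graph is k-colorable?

3

The cycle n1-n7-n6-n5-n4-n3-n9-n1 has odd length 7, so it cannot be 2-colored; at least 3 colors are needed.
A valid assignment using 3 colors: n1=B, n2=B, n3=B, n4=R, n5=B, n6=R, n7=G, n8=B, n9=R, n10=R, n11=B. No two adjacent vertices share a color.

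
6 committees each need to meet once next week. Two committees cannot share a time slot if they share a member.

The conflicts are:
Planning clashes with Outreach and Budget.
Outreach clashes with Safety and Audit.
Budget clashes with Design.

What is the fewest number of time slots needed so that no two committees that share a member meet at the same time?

Budget and Design conflict, so at least 2 time slots are needed.
2 time slots suffice: time slot 1 → {Outreach, Budget}; time slot 2 → {Planning, Design, Safety, Audit}. No two conflicting committees share a time slot.

2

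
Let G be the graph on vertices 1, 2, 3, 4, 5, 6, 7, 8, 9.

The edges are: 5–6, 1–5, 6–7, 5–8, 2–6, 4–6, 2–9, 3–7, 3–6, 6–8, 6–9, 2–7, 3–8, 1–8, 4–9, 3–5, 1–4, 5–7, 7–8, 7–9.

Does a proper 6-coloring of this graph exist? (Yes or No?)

The chromatic number is 5. 3, 5, 6, 7, 8 are pairwise adjacent (a clique of size 5), so at least 5 colors are needed.
5 colors suffice: 1=a, 2=d, 3=e, 4=b, 5=d, 6=a, 7=b, 8=c, 9=c.
Since 6 ≥ 5, a proper 6-coloring certainly exists.

Yes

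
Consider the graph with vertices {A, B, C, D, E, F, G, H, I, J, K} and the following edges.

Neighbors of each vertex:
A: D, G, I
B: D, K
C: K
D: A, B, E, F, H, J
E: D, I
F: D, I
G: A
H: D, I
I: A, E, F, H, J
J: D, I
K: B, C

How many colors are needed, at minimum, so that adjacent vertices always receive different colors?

A and I are adjacent, so at least 2 colors are needed.
A valid assignment using 2 colors: A=blue, B=blue, C=blue, D=red, E=blue, F=blue, G=red, H=blue, I=red, J=blue, K=red. Every edge joins two different colors.

2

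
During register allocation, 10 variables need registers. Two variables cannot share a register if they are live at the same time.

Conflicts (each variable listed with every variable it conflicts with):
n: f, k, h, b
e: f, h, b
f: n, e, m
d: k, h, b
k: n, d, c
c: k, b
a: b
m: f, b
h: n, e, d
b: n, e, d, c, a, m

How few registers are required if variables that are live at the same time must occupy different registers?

2

e and h conflict, so at least 2 registers are needed.
2 registers suffice: register 1 → {f, k, h, b}; register 2 → {n, e, d, c, a, m}. Each listed conflict is separated.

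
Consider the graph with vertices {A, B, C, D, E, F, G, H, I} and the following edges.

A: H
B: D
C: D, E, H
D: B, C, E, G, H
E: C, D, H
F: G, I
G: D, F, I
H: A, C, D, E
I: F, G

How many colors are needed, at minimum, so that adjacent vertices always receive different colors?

4

C, D, E, H are mutually adjacent (a clique of size 4), so at least 4 colors are needed.
One proper 4-coloring: A=1, B=2, C=4, D=1, E=3, F=3, G=2, H=2, I=1. Each edge has distinct colors on its endpoints.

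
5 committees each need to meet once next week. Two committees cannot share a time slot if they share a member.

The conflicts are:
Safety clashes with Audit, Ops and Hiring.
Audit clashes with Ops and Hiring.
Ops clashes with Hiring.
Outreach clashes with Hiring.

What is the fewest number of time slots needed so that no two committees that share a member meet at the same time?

4

Safety, Audit, Ops, Hiring pairwise conflict, so at least 4 time slots are needed.
Using 4 time slots: Safety=3, Audit=2, Ops=4, Outreach=2, Hiring=1. Each listed conflict is separated.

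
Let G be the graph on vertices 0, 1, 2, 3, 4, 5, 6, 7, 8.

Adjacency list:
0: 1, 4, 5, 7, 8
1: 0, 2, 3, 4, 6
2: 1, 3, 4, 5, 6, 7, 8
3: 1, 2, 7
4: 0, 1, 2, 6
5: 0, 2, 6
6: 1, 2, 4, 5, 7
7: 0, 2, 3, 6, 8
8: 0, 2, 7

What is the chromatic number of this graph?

1, 2, 4, 6 form a clique, so at least 4 colors are needed.
One proper 4-coloring: 0=red, 1=blue, 2=red, 3=green, 4=yellow, 5=blue, 6=green, 7=blue, 8=green. Each edge has distinct colors on its endpoints.

4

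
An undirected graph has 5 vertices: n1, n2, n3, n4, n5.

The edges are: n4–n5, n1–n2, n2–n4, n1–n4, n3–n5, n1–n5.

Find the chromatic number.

n1, n2, n4 form a triangle, so at least 3 colors are needed.
A valid assignment using 3 colors: n1=1, n2=2, n3=1, n4=3, n5=2. No two adjacent vertices share a color.

3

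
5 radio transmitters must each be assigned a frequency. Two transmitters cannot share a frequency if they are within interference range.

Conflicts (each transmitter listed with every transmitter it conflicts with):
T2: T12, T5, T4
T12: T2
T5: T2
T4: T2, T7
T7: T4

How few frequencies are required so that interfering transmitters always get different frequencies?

T4 and T7 conflict, so at least 2 frequencies are needed.
A valid assignment using 2 frequencies: T2=1, T12=2, T5=2, T4=2, T7=1. Every pair that conflicts lands in different frequencies.

2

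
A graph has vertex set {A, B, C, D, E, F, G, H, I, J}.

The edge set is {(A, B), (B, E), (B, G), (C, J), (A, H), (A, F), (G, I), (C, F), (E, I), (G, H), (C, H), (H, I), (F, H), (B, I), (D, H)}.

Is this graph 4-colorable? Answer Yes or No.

Yes

The chromatic number is 3. C, F, H are pairwise adjacent, so at least 3 colors are needed.
3 colors suffice: color 1 → {B, H, J}; color 2 → {D, F, I}; color 3 → {A, C, E, G}.
Since 4 ≥ 3, a proper 4-coloring certainly exists.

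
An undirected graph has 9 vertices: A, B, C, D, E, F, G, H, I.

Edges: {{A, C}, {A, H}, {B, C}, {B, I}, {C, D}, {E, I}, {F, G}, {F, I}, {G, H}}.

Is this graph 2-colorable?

No

The cycle B-C-A-H-G-F-I-B has odd length 7, so it cannot be 2-colored; at least 3 colors are needed.
So 2 colors are not enough.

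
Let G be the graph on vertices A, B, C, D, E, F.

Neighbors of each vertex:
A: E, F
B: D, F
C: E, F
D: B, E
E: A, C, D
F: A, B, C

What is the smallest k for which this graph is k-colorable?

3

The cycle B-F-C-E-D-B has odd length 5, so it cannot be 2-colored; at least 3 colors are needed.
3 colors suffice: color 1 → {E, F}; color 2 → {A, B, C}; color 3 → {D}. No two adjacent vertices share a color.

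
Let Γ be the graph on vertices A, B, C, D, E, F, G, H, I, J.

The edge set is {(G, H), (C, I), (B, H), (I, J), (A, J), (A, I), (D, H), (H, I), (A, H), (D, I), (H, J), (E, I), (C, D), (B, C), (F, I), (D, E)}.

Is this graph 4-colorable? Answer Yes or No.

The chromatic number is 4. A, H, I, J are pairwise adjacent (a clique of size 4), so at least 4 colors are needed.
4 colors suffice: A=3, B=1, C=2, D=3, E=2, F=2, G=1, H=2, I=1, J=4.
That is already a proper 4-coloring.

Yes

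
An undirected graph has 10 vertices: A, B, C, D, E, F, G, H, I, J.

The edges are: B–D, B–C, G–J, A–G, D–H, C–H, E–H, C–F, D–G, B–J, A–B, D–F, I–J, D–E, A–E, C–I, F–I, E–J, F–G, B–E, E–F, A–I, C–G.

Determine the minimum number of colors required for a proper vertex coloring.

3

B, D, E form a triangle, so at least 3 colors are needed.
One proper 3-coloring: A=2, B=3, C=2, D=2, E=1, F=3, G=1, H=3, I=1, J=2. Each edge has distinct colors on its endpoints.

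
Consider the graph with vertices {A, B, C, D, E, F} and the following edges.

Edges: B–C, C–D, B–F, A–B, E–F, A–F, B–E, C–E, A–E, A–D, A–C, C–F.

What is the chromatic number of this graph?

A, B, C, E, F are mutually adjacent (a clique of size 5), so at least 5 colors are needed.
5 colors suffice: color 1 → {A}; color 2 → {C}; color 3 → {D, F}; color 4 → {B}; color 5 → {E}. No two adjacent vertices share a color.

5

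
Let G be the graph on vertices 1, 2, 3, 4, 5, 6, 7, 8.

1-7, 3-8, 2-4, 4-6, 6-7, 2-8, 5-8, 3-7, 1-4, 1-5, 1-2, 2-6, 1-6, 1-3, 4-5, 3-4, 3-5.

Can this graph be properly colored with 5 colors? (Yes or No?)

The chromatic number is 4. 1, 2, 4, 6 are pairwise adjacent (a clique of size 4), so at least 4 colors are needed.
4 colors suffice: 1=a, 2=d, 3=b, 4=c, 5=d, 6=b, 7=c, 8=a.
Since 5 ≥ 4, a proper 5-coloring certainly exists.

Yes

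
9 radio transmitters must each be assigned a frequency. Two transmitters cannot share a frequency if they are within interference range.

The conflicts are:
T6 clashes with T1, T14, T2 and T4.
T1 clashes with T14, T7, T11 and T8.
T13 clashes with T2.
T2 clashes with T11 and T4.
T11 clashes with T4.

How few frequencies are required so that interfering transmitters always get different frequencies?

3

T6, T1, T14 all conflict with each other, so at least 3 frequencies are needed.
3 frequencies suffice: frequency 1 → {T1, T2}; frequency 2 → {T6, T13, T7, T11, T8}; frequency 3 → {T14, T4}. Each listed conflict is separated.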